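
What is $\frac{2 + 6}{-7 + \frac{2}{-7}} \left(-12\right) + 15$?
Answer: $\frac{479}{17} \approx 28.176$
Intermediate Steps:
$\frac{2 + 6}{-7 + \frac{2}{-7}} \left(-12\right) + 15 = \frac{8}{-7 + 2 \left(- \frac{1}{7}\right)} \left(-12\right) + 15 = \frac{8}{-7 - \frac{2}{7}} \left(-12\right) + 15 = \frac{8}{- \frac{51}{7}} \left(-12\right) + 15 = 8 \left(- \frac{7}{51}\right) \left(-12\right) + 15 = \left(- \frac{56}{51}\right) \left(-12\right) + 15 = \frac{224}{17} + 15 = \frac{479}{17}$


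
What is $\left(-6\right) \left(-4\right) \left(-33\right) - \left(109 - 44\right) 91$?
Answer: $-6707$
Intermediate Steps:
$\left(-6\right) \left(-4\right) \left(-33\right) - \left(109 - 44\right) 91 = 24 \left(-33\right) - 65 \cdot 91 = -792 - 5915 = -6707$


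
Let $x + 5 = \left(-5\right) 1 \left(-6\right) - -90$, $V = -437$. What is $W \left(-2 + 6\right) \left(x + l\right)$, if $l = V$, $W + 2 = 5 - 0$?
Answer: $-3864$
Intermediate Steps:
$W = 3$ ($W = -2 + \left(5 - 0\right) = -2 + \left(5 + 0\right) = -2 + 5 = 3$)
$l = -437$
$x = 115$ ($x = -5 + \left(\left(-5\right) 1 \left(-6\right) - -90\right) = -5 + \left(\left(-5\right) \left(-6\right) + 90\right) = -5 + \left(30 + 90\right) = -5 + 120 = 115$)
$W \left(-2 + 6\right) \left(x + l\right) = 3 \left(-2 + 6\right) \left(115 - 437\right) = 3 \cdot 4 \left(-322\right) = 12 \left(-322\right) = -3864$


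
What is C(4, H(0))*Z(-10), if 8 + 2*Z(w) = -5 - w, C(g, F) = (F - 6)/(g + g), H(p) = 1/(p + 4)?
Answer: 69/64 ≈ 1.0781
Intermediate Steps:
H(p) = 1/(4 + p)
C(g, F) = (-6 + F)/(2*g) (C(g, F) = (-6 + F)/((2*g)) = (-6 + F)*(1/(2*g)) = (-6 + F)/(2*g))
Z(w) = -13/2 - w/2 (Z(w) = -4 + (-5 - w)/2 = -4 + (-5/2 - w/2) = -13/2 - w/2)
C(4, H(0))*Z(-10) = ((1/2)*(-6 + 1/(4 + 0))/4)*(-13/2 - 1/2*(-10)) = ((1/2)*(1/4)*(-6 + 1/4))*(-13/2 + 5) = ((1/2)*(1/4)*(-6 + 1/4))*(-3/2) = ((1/2)*(1/4)*(-23/4))*(-3/2) = -23/32*(-3/2) = 69/64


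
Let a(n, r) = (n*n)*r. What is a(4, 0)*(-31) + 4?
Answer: 4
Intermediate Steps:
a(n, r) = r*n² (a(n, r) = n²*r = r*n²)
a(4, 0)*(-31) + 4 = (0*4²)*(-31) + 4 = (0*16)*(-31) + 4 = 0*(-31) + 4 = 0 + 4 = 4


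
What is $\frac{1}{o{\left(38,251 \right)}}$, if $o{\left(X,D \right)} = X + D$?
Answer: $\frac{1}{289} \approx 0.0034602$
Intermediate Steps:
$o{\left(X,D \right)} = D + X$
$\frac{1}{o{\left(38,251 \right)}} = \frac{1}{251 + 38} = \frac{1}{289}$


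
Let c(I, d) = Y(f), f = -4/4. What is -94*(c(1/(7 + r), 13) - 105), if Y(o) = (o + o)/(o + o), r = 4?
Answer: 9776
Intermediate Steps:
f = -1 (f = -4*¼ = -1)
Y(o) = 1 (Y(o) = (2*o)/((2*o)) = (2*o)*(1/(2*o)) = 1)
c(I, d) = 1
-94*(c(1/(7 + r), 13) - 105) = -94*(1 - 105) = -94*(-104) = 9776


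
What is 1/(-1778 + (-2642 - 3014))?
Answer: -1/7434 ≈ -0.00013452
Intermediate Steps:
1/(-1778 + (-2642 - 3014)) = 1/(-1778 - 5656) = 1/(-7434) = -1/7434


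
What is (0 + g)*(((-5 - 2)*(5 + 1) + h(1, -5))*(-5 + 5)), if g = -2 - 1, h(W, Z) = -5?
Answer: 0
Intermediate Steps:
g = -3
(0 + g)*(((-5 - 2)*(5 + 1) + h(1, -5))*(-5 + 5)) = (0 - 3)*(((-5 - 2)*(5 + 1) - 5)*(-5 + 5)) = -3*(-7*6 - 5)*0 = -3*(-42 - 5)*0 = -(-141)*0 = -3*0 = 0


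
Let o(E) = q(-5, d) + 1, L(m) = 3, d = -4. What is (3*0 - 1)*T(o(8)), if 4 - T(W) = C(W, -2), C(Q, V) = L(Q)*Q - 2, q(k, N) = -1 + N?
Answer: -18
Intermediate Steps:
C(Q, V) = -2 + 3*Q (C(Q, V) = 3*Q - 2 = -2 + 3*Q)
o(E) = -4 (o(E) = (-1 - 4) + 1 = -5 + 1 = -4)
T(W) = 6 - 3*W (T(W) = 4 - (-2 + 3*W) = 4 + (2 - 3*W) = 6 - 3*W)
(3*0 - 1)*T(o(8)) = (3*0 - 1)*(6 - 3*(-4)) = (0 - 1)*(6 + 12) = -1*18 = -18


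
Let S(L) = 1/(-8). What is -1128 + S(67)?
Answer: -9025/8 ≈ -1128.1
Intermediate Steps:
S(L) = -1/8
-1128 + S(67) = -1128 - 1/8 = -9025/8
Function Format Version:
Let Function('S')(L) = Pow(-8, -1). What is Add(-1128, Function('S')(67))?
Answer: Rational(-9025, 8) ≈ -1128.1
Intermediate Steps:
Function('S')(L) = Rational(-1, 8)
Add(-1128, Function('S')(67)) = Add(-1128, Rational(-1, 8)) = Rational(-9025, 8)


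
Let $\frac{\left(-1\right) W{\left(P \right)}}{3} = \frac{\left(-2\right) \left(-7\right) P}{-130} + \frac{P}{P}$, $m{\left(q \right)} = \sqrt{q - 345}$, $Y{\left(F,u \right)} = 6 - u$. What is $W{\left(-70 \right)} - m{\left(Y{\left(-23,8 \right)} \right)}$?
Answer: $- \frac{333}{13} - i \sqrt{347} \approx -25.615 - 18.628 i$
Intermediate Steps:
$m{\left(q \right)} = \sqrt{-345 + q}$
$W{\left(P \right)} = -3 + \frac{21 P}{65}$ ($W{\left(P \right)} = - 3 \left(\frac{\left(-2\right) \left(-7\right) P}{-130} + \frac{P}{P}\right) = - 3 \left(14 P \left(- \frac{1}{130}\right) + 1\right) = - 3 \left(- \frac{7 P}{65} + 1\right) = - 3 \left(1 - \frac{7 P}{65}\right) = -3 + \frac{21 P}{65}$)
$W{\left(-70 \right)} - m{\left(Y{\left(-23,8 \right)} \right)} = \left(-3 + \frac{21}{65} \left(-70\right)\right) - \sqrt{-345 + \left(6 - 8\right)} = \left(-3 - \frac{294}{13}\right) - \sqrt{-345 + \left(6 - 8\right)} = - \frac{333}{13} - \sqrt{-345 - 2} = - \frac{333}{13} - \sqrt{-347} = - \frac{333}{13} - i \sqrt{347}$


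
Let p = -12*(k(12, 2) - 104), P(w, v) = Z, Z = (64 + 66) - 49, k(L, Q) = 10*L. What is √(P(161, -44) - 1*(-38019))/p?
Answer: -5*√381/96 ≈ -1.0166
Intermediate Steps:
Z = 81 (Z = 130 - 49 = 81)
P(w, v) = 81
p = -192 (p = -12*(10*12 - 104) = -12*(120 - 104) = -12*16 = -192)
√(P(161, -44) - 1*(-38019))/p = √(81 - 1*(-38019))/(-192) = √(81 + 38019)*(-1/192) = √38100*(-1/192) = (10*√381)*(-1/192) = -5*√381/96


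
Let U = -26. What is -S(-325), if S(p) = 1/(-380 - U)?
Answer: 1/354 ≈ 0.0028249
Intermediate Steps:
S(p) = -1/354 (S(p) = 1/(-380 - 1*(-26)) = 1/(-380 + 26) = 1/(-354) = -1/354)
-S(-325) = -1*(-1/354) = 1/354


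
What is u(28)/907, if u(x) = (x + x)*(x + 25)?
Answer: 2968/907 ≈ 3.2723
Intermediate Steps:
u(x) = 2*x*(25 + x) (u(x) = (2*x)*(25 + x) = 2*x*(25 + x))
u(28)/907 = (2*28*(25 + 28))/907 = (2*28*53)*(1/907) = 2968*(1/907) = 2968/907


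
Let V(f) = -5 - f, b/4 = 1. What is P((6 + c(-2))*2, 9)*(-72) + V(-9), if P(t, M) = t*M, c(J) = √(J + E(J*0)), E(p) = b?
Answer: -7772 - 1296*√2 ≈ -9604.8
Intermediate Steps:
b = 4 (b = 4*1 = 4)
E(p) = 4
c(J) = √(4 + J) (c(J) = √(J + 4) = √(4 + J))
P(t, M) = M*t
P((6 + c(-2))*2, 9)*(-72) + V(-9) = (9*((6 + √(4 - 2))*2))*(-72) + (-5 - 1*(-9)) = (9*((6 + √2)*2))*(-72) + (-5 + 9) = (9*(12 + 2*√2))*(-72) + 4 = (108 + 18*√2)*(-72) + 4 = (-7776 - 1296*√2) + 4 = -7772 - 1296*√2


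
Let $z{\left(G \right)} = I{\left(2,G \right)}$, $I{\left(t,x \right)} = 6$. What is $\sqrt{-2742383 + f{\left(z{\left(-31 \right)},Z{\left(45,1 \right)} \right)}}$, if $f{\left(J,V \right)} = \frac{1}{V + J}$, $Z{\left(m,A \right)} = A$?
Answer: $\frac{2 i \sqrt{33594190}}{7} \approx 1656.0 i$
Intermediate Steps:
$z{\left(G \right)} = 6$
$f{\left(J,V \right)} = \frac{1}{J + V}$
$\sqrt{-2742383 + f{\left(z{\left(-31 \right)},Z{\left(45,1 \right)} \right)}} = \sqrt{-2742383 + \frac{1}{6 + 1}} = \sqrt{-2742383 + \frac{1}{7}} = \sqrt{- \frac{19196680}{7}} = \frac{2 i \sqrt{33594190}}{7}$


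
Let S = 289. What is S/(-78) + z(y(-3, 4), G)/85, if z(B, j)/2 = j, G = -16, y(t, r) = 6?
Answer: -27061/6630 ≈ -4.0816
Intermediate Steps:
z(B, j) = 2*j
S/(-78) + z(y(-3, 4), G)/85 = 289/(-78) + (2*(-16))/85 = 289*(-1/78) - 32*1/85 = -289/78 - 32/85 = -27061/6630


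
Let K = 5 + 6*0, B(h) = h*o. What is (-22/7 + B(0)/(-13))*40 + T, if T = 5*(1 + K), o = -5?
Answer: -670/7 ≈ -95.714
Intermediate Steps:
B(h) = -5*h (B(h) = h*(-5) = -5*h)
K = 5 (K = 5 + 0 = 5)
T = 30 (T = 5*(1 + 5) = 5*6 = 30)
(-22/7 + B(0)/(-13))*40 + T = (-22/7 - 5*0/(-13))*40 + 30 = (-22*⅐ + 0*(-1/13))*40 + 30 = (-22/7 + 0)*40 + 30 = -22/7*40 + 30 = -880/7 + 30 = -670/7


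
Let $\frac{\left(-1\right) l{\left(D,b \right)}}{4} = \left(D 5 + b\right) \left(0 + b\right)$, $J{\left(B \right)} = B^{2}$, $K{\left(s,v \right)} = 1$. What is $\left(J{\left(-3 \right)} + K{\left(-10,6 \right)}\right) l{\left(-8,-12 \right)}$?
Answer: $-24960$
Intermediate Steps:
$l{\left(D,b \right)} = - 4 b \left(b + 5 D\right)$ ($l{\left(D,b \right)} = - 4 \left(D 5 + b\right) \left(0 + b\right) = - 4 \left(5 D + b\right) b = - 4 \left(b + 5 D\right) b = - 4 b \left(b + 5 D\right)$)
$\left(J{\left(-3 \right)} + K{\left(-10,6 \right)}\right) l{\left(-8,-12 \right)} = \left(\left(-3\right)^{2} + 1\right) \left(\left(-4\right) \left(-12\right) \left(-12 + 5 \left(-8\right)\right)\right) = \left(9 + 1\right) \left(\left(-4\right) \left(-12\right) \left(-12 - 40\right)\right) = 10 \left(\left(-4\right) \left(-12\right) \left(-52\right)\right) = 10 \left(-2496\right) = -24960$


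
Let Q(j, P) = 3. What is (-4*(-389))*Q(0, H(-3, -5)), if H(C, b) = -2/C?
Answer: 4668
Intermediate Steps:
(-4*(-389))*Q(0, H(-3, -5)) = -4*(-389)*3 = 1556*3 = 4668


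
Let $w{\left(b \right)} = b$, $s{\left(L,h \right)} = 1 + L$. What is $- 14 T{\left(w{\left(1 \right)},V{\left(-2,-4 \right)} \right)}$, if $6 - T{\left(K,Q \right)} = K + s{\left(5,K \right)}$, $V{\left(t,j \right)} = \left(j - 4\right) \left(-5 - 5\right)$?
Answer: $14$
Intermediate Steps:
$V{\left(t,j \right)} = 40 - 10 j$ ($V{\left(t,j \right)} = \left(-4 + j\right) \left(-10\right) = 40 - 10 j$)
$T{\left(K,Q \right)} = - K$ ($T{\left(K,Q \right)} = 6 - \left(K + \left(1 + 5\right)\right) = 6 - \left(K + 6\right) = 6 - \left(6 + K\right) = - K$)
$- 14 T{\left(w{\left(1 \right)},V{\left(-2,-4 \right)} \right)} = - 14 \left(\left(-1\right) 1\right) = \left(-14\right) \left(-1\right) = 14$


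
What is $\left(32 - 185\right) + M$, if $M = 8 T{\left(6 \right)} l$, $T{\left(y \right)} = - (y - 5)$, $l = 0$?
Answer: $-153$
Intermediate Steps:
$T{\left(y \right)} = 5 - y$ ($T{\left(y \right)} = - (-5 + y) = 5 - y$)
$M = 0$ ($M = 8 \left(5 - 6\right) 0 = 8 \left(-1\right) 0 = \left(-8\right) 0 = 0$)
$\left(32 - 185\right) + M = \left(32 - 185\right) + 0 = -153 + 0 = -153$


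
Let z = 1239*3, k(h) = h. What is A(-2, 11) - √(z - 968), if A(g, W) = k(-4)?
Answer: -4 - √2749 ≈ -56.431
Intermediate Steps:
A(g, W) = -4
z = 3717
A(-2, 11) - √(z - 968) = -4 - √(3717 - 968) = -4 - √2749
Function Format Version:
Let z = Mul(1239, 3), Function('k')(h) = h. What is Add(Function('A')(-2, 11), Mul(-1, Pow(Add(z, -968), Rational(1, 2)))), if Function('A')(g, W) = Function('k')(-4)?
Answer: Add(-4, Mul(-1, Pow(2749, Rational(1, 2)))) ≈ -56.431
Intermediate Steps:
Function('A')(g, W) = -4
z = 3717
Add(Function('A')(-2, 11), Mul(-1, Pow(Add(z, -968), Rational(1, 2)))) = Add(-4, Mul(-1, Pow(Add(3717, -968), Rational(1, 2)))) = Add(-4, Mul(-1, Pow(2749, Rational(1, 2))))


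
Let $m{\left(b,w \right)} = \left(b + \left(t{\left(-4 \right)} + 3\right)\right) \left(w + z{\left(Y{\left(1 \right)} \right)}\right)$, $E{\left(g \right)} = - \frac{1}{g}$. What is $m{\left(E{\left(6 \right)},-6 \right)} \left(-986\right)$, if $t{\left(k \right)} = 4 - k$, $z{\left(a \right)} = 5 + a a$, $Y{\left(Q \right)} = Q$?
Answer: $0$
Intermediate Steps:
$z{\left(a \right)} = 5 + a^{2}$
$m{\left(b,w \right)} = \left(6 + w\right) \left(11 + b\right)$ ($m{\left(b,w \right)} = \left(b + \left(\left(4 - -4\right) + 3\right)\right) \left(w + \left(5 + 1^{2}\right)\right) = \left(b + \left(\left(4 + 4\right) + 3\right)\right) \left(w + \left(5 + 1\right)\right) = \left(b + \left(8 + 3\right)\right) \left(w + 6\right) = \left(b + 11\right) \left(6 + w\right) = \left(11 + b\right) \left(6 + w\right) = \left(6 + w\right) \left(11 + b\right)$)
$m{\left(E{\left(6 \right)},-6 \right)} \left(-986\right) = \left(66 + 6 \left(- \frac{1}{6}\right) + 11 \left(-6\right) + - \frac{1}{6} \left(-6\right)\right) \left(-986\right) = \left(66 + 6 \left(\left(-1\right) \frac{1}{6}\right) - 66 + \left(-1\right) \frac{1}{6} \left(-6\right)\right) \left(-986\right) = \left(66 + 6 \left(- \frac{1}{6}\right) - 66 - -1\right) \left(-986\right) = \left(66 - 1 - 66 + 1\right) \left(-986\right) = 0 \left(-986\right) = 0$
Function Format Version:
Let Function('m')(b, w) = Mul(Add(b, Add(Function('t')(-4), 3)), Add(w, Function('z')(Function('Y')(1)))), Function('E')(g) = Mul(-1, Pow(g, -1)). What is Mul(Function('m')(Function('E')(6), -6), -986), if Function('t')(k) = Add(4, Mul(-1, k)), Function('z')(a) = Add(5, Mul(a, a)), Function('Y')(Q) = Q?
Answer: 0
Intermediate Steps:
Function('z')(a) = Add(5, Pow(a, 2))
Function('m')(b, w) = Mul(Add(6, w), Add(11, b)) (Function('m')(b, w) = Mul(Add(b, Add(Add(4, Mul(-1, -4)), 3)), Add(w, Add(5, Pow(1, 2)))) = Mul(Add(b, Add(Add(4, 4), 3)), Add(w, Add(5, 1))) = Mul(Add(b, Add(8, 3)), Add(w, 6)) = Mul(Add(b, 11), Add(6, w)) = Mul(Add(11, b), Add(6, w)) = Mul(Add(6, w), Add(11, b)))
Mul(Function('m')(Function('E')(6), -6), -986) = Mul(Add(66, Mul(6, Mul(-1, Pow(6, -1))), Mul(11, -6), Mul(Mul(-1, Pow(6, -1)), -6)), -986) = Mul(Add(66, Mul(6, Mul(-1, Rational(1, 6))), -66, Mul(Mul(-1, Rational(1, 6)), -6)), -986) = Mul(Add(66, Mul(6, Rational(-1, 6)), -66, Mul(Rational(-1, 6), -6)), -986) = Mul(Add(66, -1, -66, 1), -986) = Mul(0, -986) = 0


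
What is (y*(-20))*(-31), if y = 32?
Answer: 19840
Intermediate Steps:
(y*(-20))*(-31) = (32*(-20))*(-31) = -640*(-31) = 19840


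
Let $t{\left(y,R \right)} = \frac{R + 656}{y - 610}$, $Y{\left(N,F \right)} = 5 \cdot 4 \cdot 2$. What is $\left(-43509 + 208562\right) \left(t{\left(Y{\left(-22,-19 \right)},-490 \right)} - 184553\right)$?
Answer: $- \frac{456916115656}{15} \approx -3.0461 \cdot 10^{10}$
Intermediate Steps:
$Y{\left(N,F \right)} = 40$ ($Y{\left(N,F \right)} = 20 \cdot 2 = 40$)
$t{\left(y,R \right)} = \frac{656 + R}{-610 + y}$
$\left(-43509 + 208562\right) \left(t{\left(Y{\left(-22,-19 \right)},-490 \right)} - 184553\right) = \left(-43509 + 208562\right) \left(\frac{656 - 490}{-610 + 40} - 184553\right) = 165053 \left(\frac{1}{-570} \cdot 166 - 184553\right) = 165053 \left(\left(- \frac{1}{570}\right) 166 - 184553\right) = 165053 \left(- \frac{83}{285} - 184553\right) = 165053 \left(- \frac{52597688}{285}\right) = - \frac{456916115656}{15}$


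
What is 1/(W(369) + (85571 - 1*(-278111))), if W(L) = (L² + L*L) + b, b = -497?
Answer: 1/635507 ≈ 1.5735e-6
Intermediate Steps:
W(L) = -497 + 2*L² (W(L) = (L² + L*L) - 497 = (L² + L²) - 497 = 2*L² - 497 = -497 + 2*L²)
1/(W(369) + (85571 - 1*(-278111))) = 1/((-497 + 2*369²) + (85571 - 1*(-278111))) = 1/((-497 + 2*136161) + (85571 + 278111)) = 1/((-497 + 272322) + 363682) = 1/(271825 + 363682) = 1/635507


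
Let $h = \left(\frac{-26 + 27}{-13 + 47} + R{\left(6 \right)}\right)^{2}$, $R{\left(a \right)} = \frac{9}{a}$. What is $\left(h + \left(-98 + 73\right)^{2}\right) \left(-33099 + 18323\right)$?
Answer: $- \frac{2678903576}{289} \approx -9.2696 \cdot 10^{6}$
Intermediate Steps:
$h = \frac{676}{289}$ ($h = \left(\frac{-26 + 27}{-13 + 47} + \frac{9}{6}\right)^{2} = \left(1 \cdot \frac{1}{34} + 9 \cdot \frac{1}{6}\right)^{2} = \left(1 \cdot \frac{1}{34} + \frac{3}{2}\right)^{2} = \left(\frac{1}{34} + \frac{3}{2}\right)^{2} = \left(\frac{26}{17}\right)^{2} = \frac{676}{289} \approx 2.3391$)
$\left(h + \left(-98 + 73\right)^{2}\right) \left(-33099 + 18323\right) = \left(\frac{676}{289} + \left(-98 + 73\right)^{2}\right) \left(-33099 + 18323\right) = \left(\frac{676}{289} + \left(-25\right)^{2}\right) \left(-14776\right) = \left(\frac{676}{289} + 625\right) \left(-14776\right) = \frac{181301}{289} \left(-14776\right) = - \frac{2678903576}{289}$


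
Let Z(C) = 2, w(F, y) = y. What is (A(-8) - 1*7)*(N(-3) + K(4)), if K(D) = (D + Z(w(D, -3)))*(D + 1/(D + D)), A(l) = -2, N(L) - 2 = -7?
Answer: -711/4 ≈ -177.75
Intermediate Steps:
N(L) = -5 (N(L) = 2 - 7 = -5)
K(D) = (2 + D)*(D + 1/(2*D)) (K(D) = (D + 2)*(D + 1/(D + D)) = (2 + D)*(D + 1/(2*D)))
(A(-8) - 1*7)*(N(-3) + K(4)) = (-2 - 1*7)*(-5 + (1/2 + 1/4 + 4**2 + 2*4)) = (-2 - 7)*(-5 + (1/2 + 1/4 + 16 + 8)) = -9*(-5 + 99/4) = -9*79/4 = -711/4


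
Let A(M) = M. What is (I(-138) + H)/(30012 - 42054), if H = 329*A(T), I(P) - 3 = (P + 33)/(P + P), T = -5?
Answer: 16781/123096 ≈ 0.13632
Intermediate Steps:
I(P) = 3 + (33 + P)/(2*P) (I(P) = 3 + (P + 33)/(P + P) = 3 + (33 + P)/((2*P)) = 3 + (33 + P)*(1/(2*P)) = 3 + (33 + P)/(2*P))
H = -1645 (H = 329*(-5) = -1645)
(I(-138) + H)/(30012 - 42054) = ((1/2)*(33 + 7*(-138))/(-138) - 1645)/(30012 - 42054) = ((1/2)*(-1/138)*(33 - 966) - 1645)/(-12042) = ((1/2)*(-1/138)*(-933) - 1645)*(-1/12042) = (311/92 - 1645)*(-1/12042) = -151029/92*(-1/12042) = 16781/123096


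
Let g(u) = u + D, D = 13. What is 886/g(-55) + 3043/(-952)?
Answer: -583/24 ≈ -24.292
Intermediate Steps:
g(u) = 13 + u (g(u) = u + 13 = 13 + u)
886/g(-55) + 3043/(-952) = 886/(13 - 55) + 3043/(-952) = 886/(-42) + 3043*(-1/952) = 886*(-1/42) - 179/56 = -443/21 - 179/56 = -583/24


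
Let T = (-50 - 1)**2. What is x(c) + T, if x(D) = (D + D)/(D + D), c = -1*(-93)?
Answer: 2602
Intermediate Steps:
c = 93
x(D) = 1 (x(D) = (2*D)/((2*D)) = (2*D)*(1/(2*D)) = 1)
T = 2601 (T = (-51)**2 = 2601)
x(c) + T = 1 + 2601 = 2602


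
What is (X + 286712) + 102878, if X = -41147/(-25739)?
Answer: 10027698157/25739 ≈ 3.8959e+5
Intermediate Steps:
X = 41147/25739 (X = -41147*(-1/25739) = 41147/25739 ≈ 1.5986)
(X + 286712) + 102878 = (41147/25739 + 286712) + 102878 = 7379721315/25739 + 102878 = 10027698157/25739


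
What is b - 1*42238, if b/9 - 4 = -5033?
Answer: -87499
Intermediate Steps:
b = -45261 (b = 36 + 9*(-5033) = 36 - 45297 = -45261)
b - 1*42238 = -45261 - 1*42238 = -45261 - 42238 = -87499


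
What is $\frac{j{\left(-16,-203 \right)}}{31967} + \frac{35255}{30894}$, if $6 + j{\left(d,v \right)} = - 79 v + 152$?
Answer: $\frac{1626954187}{987588498} \approx 1.6474$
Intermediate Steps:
$j{\left(d,v \right)} = 146 - 79 v$ ($j{\left(d,v \right)} = -6 - \left(-152 + 79 v\right) = 146 - 79 v$)
$\frac{j{\left(-16,-203 \right)}}{31967} + \frac{35255}{30894} = \frac{146 - -16037}{31967} + \frac{35255}{30894} = \left(146 + 16037\right) \frac{1}{31967} + 35255 \cdot \frac{1}{30894} = 16183 \cdot \frac{1}{31967} + \frac{35255}{30894} = \frac{16183}{31967} + \frac{35255}{30894} = \frac{1626954187}{987588498}$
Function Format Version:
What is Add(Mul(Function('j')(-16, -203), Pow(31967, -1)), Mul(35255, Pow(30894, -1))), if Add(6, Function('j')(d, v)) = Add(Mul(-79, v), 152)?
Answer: Rational(1626954187, 987588498) ≈ 1.6474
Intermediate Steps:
Function('j')(d, v) = Add(146, Mul(-79, v)) (Function('j')(d, v) = Add(-6, Add(Mul(-79, v), 152)) = Add(-6, Add(152, Mul(-79, v))) = Add(146, Mul(-79, v)))
Add(Mul(Function('j')(-16, -203), Pow(31967, -1)), Mul(35255, Pow(30894, -1))) = Add(Mul(Add(146, Mul(-79, -203)), Pow(31967, -1)), Mul(35255, Pow(30894, -1))) = Add(Mul(Add(146, 16037), Rational(1, 31967)), Mul(35255, Rational(1, 30894))) = Add(Mul(16183, Rational(1, 31967)), Rational(35255, 30894)) = Add(Rational(16183, 31967), Rational(35255, 30894)) = Rational(1626954187, 987588498)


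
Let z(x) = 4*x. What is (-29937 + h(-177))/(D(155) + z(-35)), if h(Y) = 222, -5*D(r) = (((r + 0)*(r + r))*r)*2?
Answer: 1981/198616 ≈ 0.0099740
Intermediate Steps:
D(r) = -4*r**3/5 (D(r) = -((r + 0)*(r + r))*r*2/5 = -(r*(2*r))*r*2/5 = -(2*r**2)*r*2/5 = -2*r**3*2/5 = -4*r**3/5)
(-29937 + h(-177))/(D(155) + z(-35)) = (-29937 + 222)/(-4/5*155**3 + 4*(-35)) = -29715/(-4/5*3723875 - 140) = -29715/(-2979100 - 140) = -29715/(-2979240) = -29715*(-1/2979240) = 1981/198616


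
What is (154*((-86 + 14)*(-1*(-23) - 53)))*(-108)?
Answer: -35925120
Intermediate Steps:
(154*((-86 + 14)*(-1*(-23) - 53)))*(-108) = (154*(-72*(23 - 53)))*(-108) = (154*(-72*(-30)))*(-108) = (154*2160)*(-108) = 332640*(-108) = -35925120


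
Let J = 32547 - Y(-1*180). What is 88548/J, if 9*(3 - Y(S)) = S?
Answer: 471/173 ≈ 2.7225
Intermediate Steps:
Y(S) = 3 - S/9
J = 32524 (J = 32547 - (3 - (-1)*180/9) = 32547 - (3 - 1/9*(-180)) = 32547 - (3 + 20) = 32547 - 1*23 = 32547 - 23 = 32524)
88548/J = 88548/32524 = 88548*(1/32524) = 471/173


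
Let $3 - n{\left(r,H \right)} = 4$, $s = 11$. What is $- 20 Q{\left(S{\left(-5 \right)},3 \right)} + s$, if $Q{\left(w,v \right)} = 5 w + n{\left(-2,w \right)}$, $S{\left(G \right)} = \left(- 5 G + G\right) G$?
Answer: $10031$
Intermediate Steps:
$n{\left(r,H \right)} = -1$ ($n{\left(r,H \right)} = 3 - 4 = -1$)
$S{\left(G \right)} = - 4 G^{2}$ ($S{\left(G \right)} = - 4 G G = - 4 G^{2}$)
$Q{\left(w,v \right)} = -1 + 5 w$ ($Q{\left(w,v \right)} = 5 w - 1 = -1 + 5 w$)
$- 20 Q{\left(S{\left(-5 \right)},3 \right)} + s = - 20 \left(-1 + 5 \left(- 4 \left(-5\right)^{2}\right)\right) + 11 = - 20 \left(-1 + 5 \left(\left(-4\right) 25\right)\right) + 11 = - 20 \left(-1 + 5 \left(-100\right)\right) + 11 = - 20 \left(-1 - 500\right) + 11 = \left(-20\right) \left(-501\right) + 11 = 10020 + 11 = 10031$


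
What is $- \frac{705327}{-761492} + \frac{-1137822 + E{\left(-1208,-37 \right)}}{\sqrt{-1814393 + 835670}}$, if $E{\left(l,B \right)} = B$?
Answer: $\frac{705327}{761492} + \frac{1137859 i \sqrt{12083}}{108747} \approx 0.92624 + 1150.2 i$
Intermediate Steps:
$- \frac{705327}{-761492} + \frac{-1137822 + E{\left(-1208,-37 \right)}}{\sqrt{-1814393 + 835670}} = - \frac{705327}{-761492} + \frac{-1137822 - 37}{\sqrt{-1814393 + 835670}} = \left(-705327\right) \left(- \frac{1}{761492}\right) - \frac{1137859}{\sqrt{-978723}} = \frac{705327}{761492} - \frac{1137859}{9 i \sqrt{12083}} = \frac{705327}{761492} - 1137859 \left(- \frac{i \sqrt{12083}}{108747}\right) = \frac{705327}{761492} + \frac{1137859 i \sqrt{12083}}{108747}$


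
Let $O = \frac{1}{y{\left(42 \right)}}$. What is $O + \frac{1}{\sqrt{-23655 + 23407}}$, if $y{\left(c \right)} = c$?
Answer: $\frac{1}{42} - \frac{i \sqrt{62}}{124} \approx 0.02381 - 0.0635 i$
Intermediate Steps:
$O = \frac{1}{42} \approx 0.02381$
$O + \frac{1}{\sqrt{-23655 + 23407}} = \frac{1}{42} + \frac{1}{\sqrt{-23655 + 23407}} = \frac{1}{42} + \frac{1}{\sqrt{-248}} = \frac{1}{42} + \frac{1}{2 i \sqrt{62}} = \frac{1}{42} - \frac{i \sqrt{62}}{124}$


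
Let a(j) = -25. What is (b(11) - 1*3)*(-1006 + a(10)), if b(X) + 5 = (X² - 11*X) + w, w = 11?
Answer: -3093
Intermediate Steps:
b(X) = 6 + X² - 11*X (b(X) = -5 + ((X² - 11*X) + 11) = -5 + (11 + X² - 11*X) = 6 + X² - 11*X)
(b(11) - 1*3)*(-1006 + a(10)) = ((6 + 11² - 11*11) - 1*3)*(-1006 - 25) = ((6 + 121 - 121) - 3)*(-1031) = (6 - 3)*(-1031) = 3*(-1031) = -3093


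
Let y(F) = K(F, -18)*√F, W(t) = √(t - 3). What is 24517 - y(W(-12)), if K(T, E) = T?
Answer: 24517 - I*15^(¾)*√I ≈ 24522.0 - 5.3896*I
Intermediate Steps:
W(t) = √(-3 + t)
y(F) = F^(3/2) (y(F) = F*√F = F^(3/2))
24517 - y(W(-12)) = 24517 - (√(-3 - 12))^(3/2) = 24517 - (√(-15))^(3/2) = 24517 - (I*√15)^(3/2) = 24517 - 15^(¾)*I^(3/2)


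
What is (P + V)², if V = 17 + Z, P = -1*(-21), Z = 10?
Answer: 2304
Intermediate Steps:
P = 21
V = 27 (V = 17 + 10 = 27)
(P + V)² = (21 + 27)² = 48² = 2304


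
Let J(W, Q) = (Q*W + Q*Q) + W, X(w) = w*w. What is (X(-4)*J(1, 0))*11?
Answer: 176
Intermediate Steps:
X(w) = w²
J(W, Q) = W + Q² + Q*W (J(W, Q) = (Q*W + Q²) + W = (Q² + Q*W) + W = W + Q² + Q*W)
(X(-4)*J(1, 0))*11 = ((-4)²*(1 + 0² + 0*1))*11 = (16*(1 + 0 + 0))*11 = (16*1)*11 = 16*11 = 176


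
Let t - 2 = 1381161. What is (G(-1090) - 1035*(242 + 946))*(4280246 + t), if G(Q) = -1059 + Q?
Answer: -6973321646161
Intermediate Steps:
t = 1381163 (t = 2 + 1381161 = 1381163)
(G(-1090) - 1035*(242 + 946))*(4280246 + t) = ((-1059 - 1090) - 1035*(242 + 946))*(4280246 + 1381163) = (-2149 - 1035*1188)*5661409 = (-2149 - 1229580)*5661409 = -1231729*5661409 = -6973321646161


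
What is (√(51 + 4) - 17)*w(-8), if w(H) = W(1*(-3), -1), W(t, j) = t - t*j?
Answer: 102 - 6*√55 ≈ 57.503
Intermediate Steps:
W(t, j) = t - j*t
w(H) = -6 (w(H) = (1*(-3))*(1 - 1*(-1)) = -3*(1 + 1) = -3*2 = -6)
(√(51 + 4) - 17)*w(-8) = (√(51 + 4) - 17)*(-6) = (√55 - 17)*(-6) = (-17 + √55)*(-6) = 102 - 6*√55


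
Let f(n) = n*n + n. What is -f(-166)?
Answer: -27390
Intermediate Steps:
f(n) = n + n² (f(n) = n² + n = n + n²)
-f(-166) = -(-166)*(1 - 166) = -(-166)*(-165) = -1*27390 = -27390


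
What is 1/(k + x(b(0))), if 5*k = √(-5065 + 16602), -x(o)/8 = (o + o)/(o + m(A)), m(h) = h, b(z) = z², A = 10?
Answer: 5*√11537/11537 ≈ 0.046550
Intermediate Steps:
x(o) = -16*o/(10 + o) (x(o) = -8*(o + o)/(o + 10) = -8*2*o/(10 + o) = -16*o/(10 + o))
k = √11537/5 (k = √(-5065 + 16602)/5 = √11537/5 ≈ 21.482)
1/(k + x(b(0))) = 1/(√11537/5 - 16*0²/(10 + 0²)) = 1/(√11537/5 - 16*0/(10 + 0)) = 1/(√11537/5 - 16*0/10) = 1/(√11537/5 - 16*0*⅒) = 1/(√11537/5 + 0) = 1/(√11537/5) = 5*√11537/11537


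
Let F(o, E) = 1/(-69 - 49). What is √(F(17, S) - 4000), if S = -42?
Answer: I*√55696118/118 ≈ 63.246*I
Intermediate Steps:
F(o, E) = -1/118 (F(o, E) = 1/(-118) = -1/118)
√(F(17, S) - 4000) = √(-1/118 - 4000) = √(-472001/118) = I*√55696118/118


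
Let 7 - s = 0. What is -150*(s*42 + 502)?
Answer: -119400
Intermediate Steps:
s = 7 (s = 7 - 1*0 = 7 + 0 = 7)
-150*(s*42 + 502) = -150*(7*42 + 502) = -150*(294 + 502) = -150*796 = -119400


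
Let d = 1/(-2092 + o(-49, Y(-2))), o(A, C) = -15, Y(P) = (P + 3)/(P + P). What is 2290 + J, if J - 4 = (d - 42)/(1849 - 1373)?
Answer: 2300637513/1002932 ≈ 2293.9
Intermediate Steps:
Y(P) = (3 + P)/(2*P) (Y(P) = (3 + P)/((2*P)) = (3 + P)*(1/(2*P)) = (3 + P)/(2*P))
d = -1/2107 (d = 1/(-2092 - 15) = 1/(-2107) = -1/2107 ≈ -0.00047461)
J = 3923233/1002932 (J = 4 + (-1/2107 - 42)/(1849 - 1373) = 4 - 88495/2107/476 = 4 - 88495/2107*1/476 = 4 - 88495/1002932 = 3923233/1002932 ≈ 3.9118)
2290 + J = 2290 + 3923233/1002932 = 2300637513/1002932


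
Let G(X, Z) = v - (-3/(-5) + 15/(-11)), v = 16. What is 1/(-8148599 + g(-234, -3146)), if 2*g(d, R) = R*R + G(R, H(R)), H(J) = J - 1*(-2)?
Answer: -55/175996294 ≈ -3.1251e-7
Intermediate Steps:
H(J) = 2 + J (H(J) = J + 2 = 2 + J)
G(X, Z) = 922/55 (G(X, Z) = 16 - (-3/(-5) + 15/(-11)) = 16 - (-3*(-⅕) + 15*(-1/11)) = 16 - (⅗ - 15/11) = 16 - 1*(-42/55) = 16 + 42/55 = 922/55)
g(d, R) = 461/55 + R²/2 (g(d, R) = (R*R + 922/55)/2 = (R² + 922/55)/2 = (922/55 + R²)/2 = 461/55 + R²/2)
1/(-8148599 + g(-234, -3146)) = 1/(-8148599 + (461/55 + (½)*(-3146)²)) = 1/(-8148599 + (461/55 + (½)*9897316)) = 1/(-8148599 + (461/55 + 4948658)) = 1/(-8148599 + 272176651/55) = 1/(-175996294/55) = -55/175996294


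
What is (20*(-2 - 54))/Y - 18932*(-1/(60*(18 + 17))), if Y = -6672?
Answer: 223379/24325 ≈ 9.1831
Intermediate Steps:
(20*(-2 - 54))/Y - 18932*(-1/(60*(18 + 17))) = (20*(-2 - 54))/(-6672) - 18932*(-1/(60*(18 + 17))) = (20*(-56))*(-1/6672) - 18932/((-60*35)) = -1120*(-1/6672) - 18932/(-2100) = 70/417 - 18932*(-1/2100) = 70/417 + 4733/525 = 223379/24325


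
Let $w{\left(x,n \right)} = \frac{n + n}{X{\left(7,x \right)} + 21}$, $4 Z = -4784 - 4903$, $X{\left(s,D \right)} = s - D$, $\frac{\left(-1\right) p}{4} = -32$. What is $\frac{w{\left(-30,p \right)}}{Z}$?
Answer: $- \frac{512}{280923} \approx -0.0018226$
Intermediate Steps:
$p = 128$ ($p = \left(-4\right) \left(-32\right) = 128$)
$Z = - \frac{9687}{4}$ ($Z = \frac{-4784 - 4903}{4} = \frac{1}{4} \left(-9687\right) = - \frac{9687}{4} \approx -2421.8$)
$w{\left(x,n \right)} = \frac{2 n}{28 - x}$ ($w{\left(x,n \right)} = \frac{n + n}{\left(7 - x\right) + 21} = \frac{2 n}{28 - x}$)
$\frac{w{\left(-30,p \right)}}{Z} = \frac{\left(-2\right) 128 \frac{1}{-28 - 30}}{- \frac{9687}{4}} = \left(-2\right) 128 \frac{1}{-58} \left(- \frac{4}{9687}\right) = \left(-2\right) 128 \left(- \frac{1}{58}\right) \left(- \frac{4}{9687}\right) = \frac{128}{29} \left(- \frac{4}{9687}\right) = - \frac{512}{280923}$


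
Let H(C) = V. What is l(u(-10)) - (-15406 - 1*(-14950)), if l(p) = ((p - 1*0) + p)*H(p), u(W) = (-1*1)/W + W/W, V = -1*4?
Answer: 2236/5 ≈ 447.20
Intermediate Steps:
V = -4
H(C) = -4
u(W) = 1 - 1/W (u(W) = -1/W + 1 = 1 - 1/W)
l(p) = -8*p (l(p) = ((p - 1*0) + p)*(-4) = ((p + 0) + p)*(-4) = (p + p)*(-4) = (2*p)*(-4) = -8*p)
l(u(-10)) - (-15406 - 1*(-14950)) = -8*(-1 - 10)/(-10) - (-15406 - 1*(-14950)) = -(-4)*(-11)/5 - (-15406 + 14950) = -8*11/10 - 1*(-456) = -44/5 + 456 = 2236/5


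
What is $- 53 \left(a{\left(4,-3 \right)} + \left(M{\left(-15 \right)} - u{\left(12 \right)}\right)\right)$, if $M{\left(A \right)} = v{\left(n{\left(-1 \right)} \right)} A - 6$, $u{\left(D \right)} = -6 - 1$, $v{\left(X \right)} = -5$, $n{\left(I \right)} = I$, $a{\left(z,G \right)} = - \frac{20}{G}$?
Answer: $- \frac{13144}{3} \approx -4381.3$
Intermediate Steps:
$u{\left(D \right)} = -7$ ($u{\left(D \right)} = -6 - 1 = -7$)
$M{\left(A \right)} = -6 - 5 A$ ($M{\left(A \right)} = - 5 A - 6 = -6 - 5 A$)
$- 53 \left(a{\left(4,-3 \right)} + \left(M{\left(-15 \right)} - u{\left(12 \right)}\right)\right) = - 53 \left(- \frac{20}{-3} - -76\right) = - 53 \left(\left(-20\right) \left(- \frac{1}{3}\right) + \left(\left(-6 + 75\right) + 7\right)\right) = - 53 \left(\frac{20}{3} + \left(69 + 7\right)\right) = - 53 \left(\frac{20}{3} + 76\right) = \left(-53\right) \frac{248}{3} = - \frac{13144}{3}$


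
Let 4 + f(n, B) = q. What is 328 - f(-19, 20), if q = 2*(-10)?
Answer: 352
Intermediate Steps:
q = -20
f(n, B) = -24 (f(n, B) = -4 - 20 = -24)
328 - f(-19, 20) = 328 - 1*(-24) = 328 + 24 = 352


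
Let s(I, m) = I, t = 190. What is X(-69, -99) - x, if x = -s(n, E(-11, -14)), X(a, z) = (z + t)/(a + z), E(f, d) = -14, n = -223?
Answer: -5365/24 ≈ -223.54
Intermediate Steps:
X(a, z) = (190 + z)/(a + z) (X(a, z) = (z + 190)/(a + z) = (190 + z)/(a + z))
x = 223 (x = -1*(-223) = 223)
X(-69, -99) - x = (190 - 99)/(-69 - 99) - 1*223 = 91/(-168) - 223 = -1/168*91 - 223 = -13/24 - 223 = -5365/24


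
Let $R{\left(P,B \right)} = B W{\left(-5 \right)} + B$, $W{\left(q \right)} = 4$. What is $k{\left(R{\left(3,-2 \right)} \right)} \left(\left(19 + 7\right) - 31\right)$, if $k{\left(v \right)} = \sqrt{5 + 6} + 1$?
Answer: $-5 - 5 \sqrt{11} \approx -21.583$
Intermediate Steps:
$R{\left(P,B \right)} = 5 B$ ($R{\left(P,B \right)} = B 4 + B = 4 B + B = 5 B$)
$k{\left(v \right)} = 1 + \sqrt{11}$ ($k{\left(v \right)} = \sqrt{11} + 1 = 1 + \sqrt{11}$)
$k{\left(R{\left(3,-2 \right)} \right)} \left(\left(19 + 7\right) - 31\right) = \left(1 + \sqrt{11}\right) \left(\left(19 + 7\right) - 31\right) = \left(1 + \sqrt{11}\right) \left(26 - 31\right) = \left(1 + \sqrt{11}\right) \left(-5\right) = -5 - 5 \sqrt{11}$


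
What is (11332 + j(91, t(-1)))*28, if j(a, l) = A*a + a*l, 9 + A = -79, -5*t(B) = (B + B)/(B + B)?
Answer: 462812/5 ≈ 92562.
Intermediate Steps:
t(B) = -1/5 (t(B) = -(B + B)/(5*(B + B)) = -2*B/(5*(2*B)) = -2*B*1/(2*B)/5 = -1/5*1 = -1/5)
A = -88 (A = -9 - 79 = -88)
j(a, l) = -88*a + a*l
(11332 + j(91, t(-1)))*28 = (11332 + 91*(-88 - 1/5))*28 = (11332 + 91*(-441/5))*28 = (11332 - 40131/5)*28 = (16529/5)*28 = 462812/5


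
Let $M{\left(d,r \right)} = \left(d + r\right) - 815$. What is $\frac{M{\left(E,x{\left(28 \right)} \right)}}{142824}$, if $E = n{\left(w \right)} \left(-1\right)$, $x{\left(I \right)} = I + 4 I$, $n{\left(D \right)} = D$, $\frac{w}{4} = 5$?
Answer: $- \frac{695}{142824} \approx -0.0048661$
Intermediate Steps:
$w = 20$ ($w = 4 \cdot 5 = 20$)
$x{\left(I \right)} = 5 I$
$E = -20$ ($E = 20 \left(-1\right) = -20$)
$M{\left(d,r \right)} = -815 + d + r$
$\frac{M{\left(E,x{\left(28 \right)} \right)}}{142824} = \frac{-815 - 20 + 5 \cdot 28}{142824} = \left(-815 - 20 + 140\right) \frac{1}{142824} = \left(-695\right) \frac{1}{142824} = - \frac{695}{142824}$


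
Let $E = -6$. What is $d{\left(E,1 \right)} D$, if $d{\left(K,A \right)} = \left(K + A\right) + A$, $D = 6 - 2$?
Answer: $-16$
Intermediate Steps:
$D = 4$
$d{\left(K,A \right)} = K + 2 A$ ($d{\left(K,A \right)} = \left(A + K\right) + A = K + 2 A$)
$d{\left(E,1 \right)} D = \left(-6 + 2 \cdot 1\right) 4 = \left(-6 + 2\right) 4 = \left(-4\right) 4 = -16$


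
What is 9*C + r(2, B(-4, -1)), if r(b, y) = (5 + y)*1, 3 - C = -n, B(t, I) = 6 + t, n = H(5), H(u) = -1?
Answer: 25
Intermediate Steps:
n = -1
C = 2 (C = 3 - (-1)*(-1) = 3 - 1*1 = 3 - 1 = 2)
r(b, y) = 5 + y
9*C + r(2, B(-4, -1)) = 9*2 + (5 + (6 - 4)) = 18 + (5 + 2) = 18 + 7 = 25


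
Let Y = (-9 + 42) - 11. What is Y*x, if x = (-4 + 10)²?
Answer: 792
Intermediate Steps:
x = 36 (x = 6² = 36)
Y = 22 (Y = 33 - 11 = 22)
Y*x = 22*36 = 792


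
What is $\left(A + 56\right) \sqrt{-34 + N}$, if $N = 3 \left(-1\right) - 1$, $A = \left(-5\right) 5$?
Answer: $31 i \sqrt{38} \approx 191.1 i$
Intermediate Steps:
$A = -25$
$N = -4$ ($N = -3 - 1 = -4$)
$\left(A + 56\right) \sqrt{-34 + N} = \left(-25 + 56\right) \sqrt{-34 - 4} = 31 \sqrt{-38} = 31 i \sqrt{38}$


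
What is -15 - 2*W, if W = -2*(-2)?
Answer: -23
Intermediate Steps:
W = 4
-15 - 2*W = -15 - 2*4 = -15 - 8 = -23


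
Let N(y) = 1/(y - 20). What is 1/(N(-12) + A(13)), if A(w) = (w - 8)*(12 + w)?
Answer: 32/3999 ≈ 0.0080020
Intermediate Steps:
A(w) = (-8 + w)*(12 + w)
N(y) = 1/(-20 + y)
1/(N(-12) + A(13)) = 1/(1/(-20 - 12) + (-96 + 13² + 4*13)) = 1/(1/(-32) + (-96 + 169 + 52)) = 1/(-1/32 + 125) = 1/(3999/32) = 32/3999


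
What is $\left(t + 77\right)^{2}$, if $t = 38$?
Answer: $13225$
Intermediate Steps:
$\left(t + 77\right)^{2} = \left(38 + 77\right)^{2} = 115^{2} = 13225$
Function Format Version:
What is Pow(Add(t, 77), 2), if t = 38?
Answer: 13225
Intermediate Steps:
Pow(Add(t, 77), 2) = Pow(Add(38, 77), 2) = Pow(115, 2) = 13225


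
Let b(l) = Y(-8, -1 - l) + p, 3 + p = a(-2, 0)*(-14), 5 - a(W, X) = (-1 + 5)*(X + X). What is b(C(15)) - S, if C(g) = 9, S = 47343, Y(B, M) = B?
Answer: -47424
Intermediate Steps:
a(W, X) = 5 - 8*X (a(W, X) = 5 - (-1 + 5)*(X + X) = 5 - 4*2*X = 5 - 8*X)
p = -73 (p = -3 + (5 - 8*0)*(-14) = -3 + (5 + 0)*(-14) = -3 + 5*(-14) = -3 - 70 = -73)
b(l) = -81 (b(l) = -8 - 73 = -81)
b(C(15)) - S = -81 - 1*47343 = -81 - 47343 = -47424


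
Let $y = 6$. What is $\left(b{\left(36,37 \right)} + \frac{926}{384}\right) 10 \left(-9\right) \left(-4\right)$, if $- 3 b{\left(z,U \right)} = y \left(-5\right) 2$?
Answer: $\frac{64545}{8} \approx 8068.1$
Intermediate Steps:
$b{\left(z,U \right)} = 20$ ($b{\left(z,U \right)} = - \frac{6 \left(-5\right) 2}{3} = - \frac{\left(-30\right) 2}{3} = \left(- \frac{1}{3}\right) \left(-60\right) = 20$)
$\left(b{\left(36,37 \right)} + \frac{926}{384}\right) 10 \left(-9\right) \left(-4\right) = \left(20 + \frac{926}{384}\right) 10 \left(-9\right) \left(-4\right) = \left(20 + 926 \cdot \frac{1}{384}\right) \left(\left(-90\right) \left(-4\right)\right) = \left(20 + \frac{463}{192}\right) 360 = \frac{4303}{192} \cdot 360 = \frac{64545}{8}$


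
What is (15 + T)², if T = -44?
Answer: 841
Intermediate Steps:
(15 + T)² = (15 - 44)² = (-29)² = 841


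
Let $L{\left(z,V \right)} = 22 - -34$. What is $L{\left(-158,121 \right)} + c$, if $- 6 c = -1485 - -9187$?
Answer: $- \frac{3683}{3} \approx -1227.7$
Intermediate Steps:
$L{\left(z,V \right)} = 56$ ($L{\left(z,V \right)} = 22 + 34 = 56$)
$c = - \frac{3851}{3}$ ($c = - \frac{-1485 - -9187}{6} = - \frac{-1485 + 9187}{6} = \left(- \frac{1}{6}\right) 7702 = - \frac{3851}{3} \approx -1283.7$)
$L{\left(-158,121 \right)} + c = 56 - \frac{3851}{3} = - \frac{3683}{3}$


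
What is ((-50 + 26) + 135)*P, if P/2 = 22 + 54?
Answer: 16872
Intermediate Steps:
P = 152 (P = 2*(22 + 54) = 2*76 = 152)
((-50 + 26) + 135)*P = ((-50 + 26) + 135)*152 = (-24 + 135)*152 = 111*152 = 16872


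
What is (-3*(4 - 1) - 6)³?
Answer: -3375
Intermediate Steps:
(-3*(4 - 1) - 6)³ = (-3*3 - 6)³ = (-9 - 6)³ = (-15)³ = -3375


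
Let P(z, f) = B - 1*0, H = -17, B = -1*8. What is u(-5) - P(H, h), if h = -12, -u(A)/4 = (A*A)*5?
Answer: -492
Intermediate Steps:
B = -8
u(A) = -20*A**2 (u(A) = -4*A*A*5 = -4*A**2*5 = -20*A**2)
P(z, f) = -8 (P(z, f) = -8 - 1*0 = -8 + 0 = -8)
u(-5) - P(H, h) = -20*(-5)**2 - 1*(-8) = -20*25 + 8 = -500 + 8 = -492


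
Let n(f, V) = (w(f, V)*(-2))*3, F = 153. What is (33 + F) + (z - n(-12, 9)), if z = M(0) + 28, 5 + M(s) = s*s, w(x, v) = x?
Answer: 137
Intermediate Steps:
M(s) = -5 + s**2 (M(s) = -5 + s*s = -5 + s**2)
z = 23 (z = (-5 + 0**2) + 28 = (-5 + 0) + 28 = -5 + 28 = 23)
n(f, V) = -6*f (n(f, V) = (f*(-2))*3 = -2*f*3 = -6*f)
(33 + F) + (z - n(-12, 9)) = (33 + 153) + (23 - (-6)*(-12)) = 186 + (23 - 1*72) = 186 + (23 - 72) = 186 - 49 = 137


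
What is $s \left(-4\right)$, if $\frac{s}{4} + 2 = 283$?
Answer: $-4496$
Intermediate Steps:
$s = 1124$ ($s = -8 + 4 \cdot 283 = -8 + 1132 = 1124$)
$s \left(-4\right) = 1124 \left(-4\right) = -4496$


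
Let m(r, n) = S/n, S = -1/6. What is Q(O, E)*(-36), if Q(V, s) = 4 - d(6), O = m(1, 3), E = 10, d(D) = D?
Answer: 72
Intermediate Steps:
S = -⅙ (S = -1*⅙ = -⅙ ≈ -0.16667)
m(r, n) = -1/(6*n)
O = -1/18 (O = -⅙/3 = -⅙*⅓ = -1/18 ≈ -0.055556)
Q(V, s) = -2 (Q(V, s) = 4 - 1*6 = 4 - 6 = -2)
Q(O, E)*(-36) = -2*(-36) = 72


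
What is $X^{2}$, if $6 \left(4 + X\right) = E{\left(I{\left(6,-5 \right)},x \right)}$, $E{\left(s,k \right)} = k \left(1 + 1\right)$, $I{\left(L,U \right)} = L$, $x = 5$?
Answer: $\frac{49}{9} \approx 5.4444$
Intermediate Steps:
$E{\left(s,k \right)} = 2 k$ ($E{\left(s,k \right)} = k 2 = 2 k$)
$X = - \frac{7}{3}$ ($X = -4 + \frac{2 \cdot 5}{6} = -4 + \frac{1}{6} \cdot 10 = -4 + \frac{5}{3} = - \frac{7}{3} \approx -2.3333$)
$X^{2} = \left(- \frac{7}{3}\right)^{2} = \frac{49}{9}$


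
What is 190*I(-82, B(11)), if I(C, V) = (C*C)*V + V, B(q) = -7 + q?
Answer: 5111000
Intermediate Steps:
I(C, V) = V + V*C² (I(C, V) = C²*V + V = V*C² + V = V + V*C²)
190*I(-82, B(11)) = 190*((-7 + 11)*(1 + (-82)²)) = 190*(4*(1 + 6724)) = 190*(4*6725) = 190*26900 = 5111000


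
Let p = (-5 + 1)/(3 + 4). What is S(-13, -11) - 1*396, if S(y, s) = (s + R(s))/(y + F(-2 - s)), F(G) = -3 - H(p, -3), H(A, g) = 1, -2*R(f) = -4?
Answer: -6723/17 ≈ -395.47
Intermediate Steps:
p = -4/7 ≈ -0.57143
R(f) = 2 (R(f) = -½*(-4) = 2)
F(G) = -4 (F(G) = -3 - 1*1 = -3 - 1 = -4)
S(y, s) = (2 + s)/(-4 + y) (S(y, s) = (s + 2)/(y - 4) = (2 + s)/(-4 + y))
S(-13, -11) - 1*396 = (2 - 11)/(-4 - 13) - 1*396 = -9/(-17) - 396 = -1/17*(-9) - 396 = 9/17 - 396 = -6723/17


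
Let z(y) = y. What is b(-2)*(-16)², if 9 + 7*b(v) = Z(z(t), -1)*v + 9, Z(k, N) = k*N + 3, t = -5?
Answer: -4096/7 ≈ -585.14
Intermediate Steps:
Z(k, N) = 3 + N*k (Z(k, N) = N*k + 3 = 3 + N*k)
b(v) = 8*v/7 (b(v) = -9/7 + ((3 - 1*(-5))*v + 9)/7 = -9/7 + ((3 + 5)*v + 9)/7 = -9/7 + (8*v + 9)/7 = -9/7 + (9 + 8*v)/7 = -9/7 + (9/7 + 8*v/7) = 8*v/7)
b(-2)*(-16)² = ((8/7)*(-2))*(-16)² = -16/7*256 = -4096/7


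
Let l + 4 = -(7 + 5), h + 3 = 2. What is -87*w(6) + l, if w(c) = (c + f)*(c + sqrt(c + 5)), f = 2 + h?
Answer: -3670 - 609*sqrt(11) ≈ -5689.8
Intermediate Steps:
h = -1 (h = -3 + 2 = -1)
f = 1 (f = 2 - 1 = 1)
l = -16 (l = -4 - (7 + 5) = -4 - 1*12 = -4 - 12 = -16)
w(c) = (1 + c)*(c + sqrt(5 + c)) (w(c) = (c + 1)*(c + sqrt(c + 5)) = (1 + c)*(c + sqrt(5 + c)))
-87*w(6) + l = -87*(6 + 6**2 + sqrt(5 + 6) + 6*sqrt(5 + 6)) - 16 = -87*(6 + 36 + sqrt(11) + 6*sqrt(11)) - 16 = -87*(42 + 7*sqrt(11)) - 16 = (-3654 - 609*sqrt(11)) - 16 = -3670 - 609*sqrt(11)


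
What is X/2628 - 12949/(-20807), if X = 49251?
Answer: 352931843/18226932 ≈ 19.363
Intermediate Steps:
X/2628 - 12949/(-20807) = 49251/2628 - 12949/(-20807) = 49251*(1/2628) - 12949*(-1/20807) = 16417/876 + 12949/20807 = 352931843/18226932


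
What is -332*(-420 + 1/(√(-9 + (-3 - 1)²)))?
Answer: 139440 - 332*√7/7 ≈ 1.3931e+5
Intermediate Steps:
-332*(-420 + 1/(√(-9 + (-3 - 1)²))) = -332*(-420 + 1/(√(-9 + (-4)²))) = -332*(-420 + 1/(√(-9 + 16))) = -332*(-420 + 1/(√7)) = -332*(-420 + √7/7) = 139440 - 332*√7/7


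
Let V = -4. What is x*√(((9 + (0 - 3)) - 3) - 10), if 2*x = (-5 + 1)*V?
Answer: 8*I*√7 ≈ 21.166*I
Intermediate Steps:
x = 8 (x = ((-5 + 1)*(-4))/2 = (-4*(-4))/2 = (½)*16 = 8)
x*√(((9 + (0 - 3)) - 3) - 10) = 8*√(((9 + (0 - 3)) - 3) - 10) = 8*√(((9 - 3) - 3) - 10) = 8*√((6 - 3) - 10) = 8*√(3 - 10) = 8*√(-7) = 8*(I*√7) = 8*I*√7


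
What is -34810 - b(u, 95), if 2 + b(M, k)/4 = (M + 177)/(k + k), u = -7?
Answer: -661306/19 ≈ -34806.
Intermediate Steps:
b(M, k) = -8 + 2*(177 + M)/k (b(M, k) = -8 + 4*((M + 177)/(k + k)) = -8 + 4*((177 + M)/((2*k))) = -8 + 4*((177 + M)*(1/(2*k))) = -8 + 4*((177 + M)/(2*k)) = -8 + 2*(177 + M)/k)
-34810 - b(u, 95) = -34810 - 2*(177 - 7 - 4*95)/95 = -34810 - 2*(177 - 7 - 380)/95 = -34810 - 2*(-210)/95 = -34810 - 1*(-84/19) = -34810 + 84/19 = -661306/19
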